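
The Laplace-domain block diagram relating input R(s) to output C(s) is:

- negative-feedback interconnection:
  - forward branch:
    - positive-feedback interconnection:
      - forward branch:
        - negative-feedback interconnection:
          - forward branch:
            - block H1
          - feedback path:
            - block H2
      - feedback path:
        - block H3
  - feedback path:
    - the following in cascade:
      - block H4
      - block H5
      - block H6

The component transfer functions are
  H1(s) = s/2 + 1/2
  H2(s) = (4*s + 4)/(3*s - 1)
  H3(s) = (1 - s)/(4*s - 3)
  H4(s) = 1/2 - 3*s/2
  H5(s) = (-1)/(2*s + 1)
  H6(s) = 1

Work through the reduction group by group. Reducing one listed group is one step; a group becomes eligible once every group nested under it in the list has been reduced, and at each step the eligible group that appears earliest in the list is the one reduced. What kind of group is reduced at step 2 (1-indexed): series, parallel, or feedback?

Answer: feedback

Working:
Step 1: apply the feedback formula to H1, H2
Step 2: feedback reduction of [H1/(1+H1*H2)], H3
Step 3: cascade H4, H5, H6
Step 4: feedback reduction of [[H1/(1+H1*H2)]/(1-[H1/(1+H1*H2)]*H3)], (H4*H5*H6)
The group at step 2 is a feedback group.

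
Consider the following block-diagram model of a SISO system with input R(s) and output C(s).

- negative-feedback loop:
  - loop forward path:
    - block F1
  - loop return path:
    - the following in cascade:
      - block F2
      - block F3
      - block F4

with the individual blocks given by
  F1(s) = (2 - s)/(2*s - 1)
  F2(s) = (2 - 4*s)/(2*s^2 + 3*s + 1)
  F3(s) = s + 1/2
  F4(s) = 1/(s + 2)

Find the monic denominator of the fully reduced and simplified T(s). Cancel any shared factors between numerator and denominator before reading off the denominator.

Answer: s^3 + 7*s^2/2 - 2*s

Working:
Step 1 - combine F2, F3, F4 in series -> (1 - 2*s)/(s^2 + 3*s + 2)
Step 2 - apply the feedback formula to F1, (F2*F3*F4) -> (-s^3 - s^2 + 4*s + 4)/(2*s^3 + 7*s^2 - 4*s)
T(s) is the step-2 result (common factors already cancelled). Leading coefficient of the denominator: 2. Divide through by 2 for the monic polynomial.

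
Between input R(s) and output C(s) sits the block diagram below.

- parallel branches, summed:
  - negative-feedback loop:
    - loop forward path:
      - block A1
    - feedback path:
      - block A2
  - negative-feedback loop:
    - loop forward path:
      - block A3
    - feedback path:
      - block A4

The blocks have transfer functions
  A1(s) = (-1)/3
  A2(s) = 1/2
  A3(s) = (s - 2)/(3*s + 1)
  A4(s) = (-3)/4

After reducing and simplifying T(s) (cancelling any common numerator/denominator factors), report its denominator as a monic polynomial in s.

The answer is s + 10/9.

Reasoning:
Step 1: apply the feedback formula to A1, A2; result (-2)/5
Step 2: reduce the feedback loop with forward A3 and return A4; result (4*s - 8)/(9*s + 10)
Step 3: add [A1/(1+A1*A2)], [A3/(1+A3*A4)] (parallel); result (2*s - 60)/(45*s + 50)
That last expression is T(s), already simplified. Scaling its denominator by 1/45 (the reciprocal of the leading coefficient) yields the monic denominator.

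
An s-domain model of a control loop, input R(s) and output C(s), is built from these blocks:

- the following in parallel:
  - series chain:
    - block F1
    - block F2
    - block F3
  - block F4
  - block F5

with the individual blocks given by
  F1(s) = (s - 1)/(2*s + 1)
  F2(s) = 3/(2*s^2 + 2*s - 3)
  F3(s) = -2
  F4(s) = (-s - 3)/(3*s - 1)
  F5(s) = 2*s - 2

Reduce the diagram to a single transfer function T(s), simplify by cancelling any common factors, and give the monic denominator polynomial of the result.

1. series reduction of F1, F2, F3: (6 - 6*s)/(4*s^3 + 6*s^2 - 4*s - 3)
2. reduce the parallel group (F1*F2*F3), F4, F5: (24*s^5 - 82*s^3 - 6*s^2 + 55*s - 3)/(12*s^4 + 14*s^3 - 18*s^2 - 5*s + 3)
T(s) is the step-2 result (common factors already cancelled). Leading coefficient of the denominator: 12. Divide through by 12 for the monic polynomial.

Hence the answer: s^4 + 7*s^3/6 - 3*s^2/2 - 5*s/12 + 1/4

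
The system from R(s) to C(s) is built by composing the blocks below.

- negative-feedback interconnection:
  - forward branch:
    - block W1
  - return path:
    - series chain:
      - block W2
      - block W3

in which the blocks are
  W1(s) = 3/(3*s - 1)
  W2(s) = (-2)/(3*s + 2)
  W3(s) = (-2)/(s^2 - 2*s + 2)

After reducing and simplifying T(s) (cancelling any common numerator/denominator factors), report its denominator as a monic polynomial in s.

1. multiply W2, W3 (series) -> 4/(3*s^3 - 4*s^2 + 2*s + 4)
2. close the feedback loop around W1, (W2*W3) -> (9*s^3 - 12*s^2 + 6*s + 12)/(9*s^4 - 15*s^3 + 10*s^2 + 10*s + 8)
Step 2 gives the fully reduced T(s), with no common factor left to cancel. The denominator's leading coefficient is 9, so divide each of its coefficients by 9 to get the monic form.

Answer: s^4 - 5*s^3/3 + 10*s^2/9 + 10*s/9 + 8/9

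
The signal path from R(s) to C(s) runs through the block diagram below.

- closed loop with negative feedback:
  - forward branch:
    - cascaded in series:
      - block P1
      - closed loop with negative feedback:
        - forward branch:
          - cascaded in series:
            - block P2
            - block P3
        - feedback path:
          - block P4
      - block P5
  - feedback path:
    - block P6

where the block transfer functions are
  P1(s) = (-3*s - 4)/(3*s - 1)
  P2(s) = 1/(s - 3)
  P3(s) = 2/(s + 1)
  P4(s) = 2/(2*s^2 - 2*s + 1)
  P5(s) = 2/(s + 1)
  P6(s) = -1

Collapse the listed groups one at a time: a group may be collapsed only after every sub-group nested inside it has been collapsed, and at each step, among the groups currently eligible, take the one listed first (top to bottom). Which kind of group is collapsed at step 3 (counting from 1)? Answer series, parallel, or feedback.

1. cascade P2, P3
2. collapse the loop ((P2*P3) forward, P4 return)
3. cascade P1, [(P2*P3)/(1+(P2*P3)*P4)], P5
4. feedback reduction of (P1*[(P2*P3)/(1+(P2*P3)*P4)]*P5), P6
So the answer for step 3 is series.

Hence the answer: series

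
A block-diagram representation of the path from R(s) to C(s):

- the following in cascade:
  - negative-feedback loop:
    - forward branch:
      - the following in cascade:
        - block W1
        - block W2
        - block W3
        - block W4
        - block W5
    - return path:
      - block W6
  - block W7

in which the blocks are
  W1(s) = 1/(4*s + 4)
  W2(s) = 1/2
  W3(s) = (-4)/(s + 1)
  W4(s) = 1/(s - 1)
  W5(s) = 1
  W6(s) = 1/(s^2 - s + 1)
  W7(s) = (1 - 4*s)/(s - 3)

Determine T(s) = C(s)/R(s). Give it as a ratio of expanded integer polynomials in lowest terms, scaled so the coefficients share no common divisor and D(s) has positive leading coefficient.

The answer is (4*s^3 - 5*s^2 + 5*s - 1)/(2*s^6 - 6*s^5 - 2*s^4 + 8*s^3 - 6*s^2 - 3*s + 9).

Reasoning:
Step 1: multiply W1, W2, W3, W4, W5 (series) gives (-1)/(2*s^3 + 2*s^2 - 2*s - 2)
Step 2: close the feedback loop around (W1*W2*W3*W4*W5), W6 gives (-s^2 + s - 1)/(2*s^5 - 2*s^3 + 2*s^2 - 3)
Step 3: multiply [(W1*W2*W3*W4*W5)/(1+(W1*W2*W3*W4*W5)*W6)], W7 (series) - this is the overall T(s), already in the required normalized form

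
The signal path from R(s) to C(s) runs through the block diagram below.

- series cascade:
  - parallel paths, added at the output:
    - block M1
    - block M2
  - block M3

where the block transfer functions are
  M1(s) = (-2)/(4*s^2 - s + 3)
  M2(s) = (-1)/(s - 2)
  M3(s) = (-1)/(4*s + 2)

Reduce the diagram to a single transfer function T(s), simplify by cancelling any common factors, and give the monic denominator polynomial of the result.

Answer: s^4 - 7*s^3/4 + s^2/8 - 7*s/8 - 3/4

Working:
1. parallel reduction of M1, M2 = (-4*s^2 - s + 1)/(4*s^3 - 9*s^2 + 5*s - 6)
2. multiply (M1+M2), M3 (series) = (4*s^2 + s - 1)/(16*s^4 - 28*s^3 + 2*s^2 - 14*s - 12)
Step 2 gives the fully reduced T(s), with no common factor left to cancel. The denominator's leading coefficient is 16, so divide each of its coefficients by 16 to get the monic form.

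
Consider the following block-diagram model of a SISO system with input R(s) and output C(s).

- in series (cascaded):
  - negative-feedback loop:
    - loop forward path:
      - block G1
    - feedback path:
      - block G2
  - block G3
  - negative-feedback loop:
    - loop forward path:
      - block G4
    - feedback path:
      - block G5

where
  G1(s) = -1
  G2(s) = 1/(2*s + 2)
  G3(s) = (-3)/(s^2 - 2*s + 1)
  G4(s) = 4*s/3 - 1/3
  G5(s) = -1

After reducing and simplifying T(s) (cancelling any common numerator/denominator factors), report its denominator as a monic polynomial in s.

(1) collapse the loop (G1 forward, G2 return) gives (-2*s - 2)/(2*s + 1)
(2) collapse the loop (G4 forward, G5 return) gives (1 - 4*s)/(4*s - 4)
(3) multiply [G1/(1+G1*G2)], G3, [G4/(1+G4*G5)] (series) gives (-12*s^2 - 9*s + 3)/(4*s^4 - 10*s^3 + 6*s^2 + 2*s - 2)
Step 3 gives the fully reduced T(s), with no common factor left to cancel. The denominator's leading coefficient is 4, so divide each of its coefficients by 4 to get the monic form.

Final answer: s^4 - 5*s^3/2 + 3*s^2/2 + s/2 - 1/2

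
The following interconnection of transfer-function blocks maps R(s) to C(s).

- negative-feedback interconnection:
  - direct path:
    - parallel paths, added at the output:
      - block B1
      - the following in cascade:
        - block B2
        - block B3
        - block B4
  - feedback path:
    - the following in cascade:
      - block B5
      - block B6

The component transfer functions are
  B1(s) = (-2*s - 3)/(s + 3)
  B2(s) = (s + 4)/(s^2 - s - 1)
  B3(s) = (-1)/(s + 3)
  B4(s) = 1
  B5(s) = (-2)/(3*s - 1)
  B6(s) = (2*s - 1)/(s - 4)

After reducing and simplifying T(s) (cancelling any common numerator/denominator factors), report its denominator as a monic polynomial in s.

Step 1. reduce the series chain B2, B3, B4 -> (-s - 4)/(s^3 + 2*s^2 - 4*s - 3)
Step 2. sum the parallel branches B1, (B2*B3*B4) -> (-2*s^3 - s^2 + 4*s - 1)/(s^3 + 2*s^2 - 4*s - 3)
Step 3. series reduction of B5, B6 -> (2 - 4*s)/(3*s^2 - 13*s + 4)
Step 4. close the feedback loop around (B1+(B2*B3*B4)), (B5*B6) -> (-6*s^5 + 23*s^4 + 17*s^3 - 59*s^2 + 29*s - 4)/(3*s^5 + s^4 - 34*s^3 + 33*s^2 + 35*s - 14)
T(s) is the step-4 result (common factors already cancelled). Leading coefficient of the denominator: 3. Divide through by 3 for the monic polynomial.

Final answer: s^5 + s^4/3 - 34*s^3/3 + 11*s^2 + 35*s/3 - 14/3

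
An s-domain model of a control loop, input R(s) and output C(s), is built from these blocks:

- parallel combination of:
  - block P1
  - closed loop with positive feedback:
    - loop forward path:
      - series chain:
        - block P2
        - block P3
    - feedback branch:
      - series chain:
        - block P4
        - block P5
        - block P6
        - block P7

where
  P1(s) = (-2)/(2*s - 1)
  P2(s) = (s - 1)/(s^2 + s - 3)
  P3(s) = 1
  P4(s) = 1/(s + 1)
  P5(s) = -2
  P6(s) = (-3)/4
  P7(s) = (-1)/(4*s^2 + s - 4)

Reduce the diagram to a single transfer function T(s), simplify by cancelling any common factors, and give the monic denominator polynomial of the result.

First reduce the diagram to T(s).

Step 1 - cascade P2, P3, giving (s - 1)/(s^2 + s - 3)
Step 2 - series reduction of P4, P5, P6, P7, giving (-3)/(8*s^3 + 10*s^2 - 6*s - 8)
Step 3 - apply the feedback formula to (P2*P3), (P4*P5*P6*P7), giving (8*s^4 + 2*s^3 - 16*s^2 - 2*s + 8)/(8*s^5 + 18*s^4 - 20*s^3 - 44*s^2 + 13*s + 21)
Step 4 - sum the parallel branches P1, [(P2*P3)/(1-(P2*P3)*(P4*P5*P6*P7))], giving (-40*s^4 + 6*s^3 + 100*s^2 - 8*s - 50)/(16*s^6 + 28*s^5 - 58*s^4 - 68*s^3 + 70*s^2 + 29*s - 21)
That last expression is T(s), already simplified. Scaling its denominator by 1/16 (the reciprocal of the leading coefficient) yields the monic denominator.

Answer: s^6 + 7*s^5/4 - 29*s^4/8 - 17*s^3/4 + 35*s^2/8 + 29*s/16 - 21/16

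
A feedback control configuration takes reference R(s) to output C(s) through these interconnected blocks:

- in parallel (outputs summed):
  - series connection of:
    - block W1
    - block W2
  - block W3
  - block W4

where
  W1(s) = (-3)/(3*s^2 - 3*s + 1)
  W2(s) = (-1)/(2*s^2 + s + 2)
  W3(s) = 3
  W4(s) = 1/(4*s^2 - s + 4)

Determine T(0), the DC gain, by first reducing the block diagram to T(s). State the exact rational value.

[1] multiply W1, W2 (series) -> 3/(6*s^4 - 3*s^3 + 5*s^2 - 5*s + 2)
[2] combine (W1*W2), W3, W4 in parallel -> (72*s^6 - 54*s^5 + 147*s^4 - 114*s^3 + 116*s^2 - 74*s + 38)/(24*s^6 - 18*s^5 + 47*s^4 - 37*s^3 + 33*s^2 - 22*s + 8)
Evaluating the step-2 result (the overall T(s)) at s = 0 gives T(0) = 38/8 = 19/4.

Answer: 19/4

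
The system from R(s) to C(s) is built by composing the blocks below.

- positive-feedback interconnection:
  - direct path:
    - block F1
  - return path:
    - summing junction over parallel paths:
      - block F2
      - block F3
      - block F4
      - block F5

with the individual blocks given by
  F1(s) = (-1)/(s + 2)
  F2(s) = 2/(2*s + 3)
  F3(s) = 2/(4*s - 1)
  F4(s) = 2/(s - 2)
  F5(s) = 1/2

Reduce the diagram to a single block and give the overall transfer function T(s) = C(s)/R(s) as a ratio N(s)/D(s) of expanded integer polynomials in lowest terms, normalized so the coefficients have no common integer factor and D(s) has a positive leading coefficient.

The answer is (-16*s^3 + 12*s^2 + 46*s - 12)/(16*s^4 + 28*s^3 - 20*s^2 - 103*s + 2).

Reasoning:
1. combine F2, F3, F4, F5 in parallel: (8*s^3 + 50*s^2 - 23*s - 22)/(16*s^3 - 12*s^2 - 46*s + 12)
2. collapse the loop (F1 forward, (F2+F3+F4+F5) return), which is the overall transfer function T(s) = C(s)/R(s) in lowest terms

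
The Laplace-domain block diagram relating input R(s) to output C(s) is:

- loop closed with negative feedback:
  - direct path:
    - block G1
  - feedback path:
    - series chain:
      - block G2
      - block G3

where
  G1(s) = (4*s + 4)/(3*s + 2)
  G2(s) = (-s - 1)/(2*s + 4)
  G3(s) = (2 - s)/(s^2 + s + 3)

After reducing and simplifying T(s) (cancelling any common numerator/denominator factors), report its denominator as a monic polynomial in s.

Answer: s^4 + 13*s^3/3 + 7*s^2 + 22*s/3 + 8/3

Working:
(1) series reduction of G2, G3; result (s^2 - s - 2)/(2*s^3 + 6*s^2 + 10*s + 12)
(2) apply the feedback formula to G1, (G2*G3); result (4*s^4 + 16*s^3 + 32*s^2 + 44*s + 24)/(3*s^4 + 13*s^3 + 21*s^2 + 22*s + 8)
No further cancellation is possible in the step-2 result, so that is T(s). Its denominator becomes monic after dividing by the leading coefficient 3.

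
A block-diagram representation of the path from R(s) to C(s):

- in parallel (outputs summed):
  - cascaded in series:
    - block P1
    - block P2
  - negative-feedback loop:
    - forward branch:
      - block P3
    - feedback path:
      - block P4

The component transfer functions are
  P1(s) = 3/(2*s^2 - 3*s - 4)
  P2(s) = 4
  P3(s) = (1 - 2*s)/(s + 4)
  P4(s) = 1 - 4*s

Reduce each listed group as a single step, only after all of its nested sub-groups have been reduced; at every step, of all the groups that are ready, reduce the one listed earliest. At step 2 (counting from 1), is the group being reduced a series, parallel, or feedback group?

Answer: feedback

Working:
[1] multiply P1, P2 (series)
[2] feedback reduction of P3, P4
[3] parallel reduction of (P1*P2), [P3/(1+P3*P4)]
The group at step 2 is a feedback group.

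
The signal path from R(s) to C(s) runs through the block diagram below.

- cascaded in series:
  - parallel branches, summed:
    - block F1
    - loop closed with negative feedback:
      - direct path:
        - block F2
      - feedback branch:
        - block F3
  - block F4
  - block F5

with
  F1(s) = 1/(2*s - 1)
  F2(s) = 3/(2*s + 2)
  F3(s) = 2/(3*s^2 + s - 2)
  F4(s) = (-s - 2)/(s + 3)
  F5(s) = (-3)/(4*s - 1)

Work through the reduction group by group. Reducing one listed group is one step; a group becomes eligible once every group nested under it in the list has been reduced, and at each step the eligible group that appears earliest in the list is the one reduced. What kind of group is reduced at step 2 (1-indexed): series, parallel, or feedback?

[1] apply the feedback formula to F2, F3
[2] sum the parallel branches F1, [F2/(1+F2*F3)]
[3] reduce the series chain (F1+[F2/(1+F2*F3)]), F4, F5
Step 2 collapses a parallel group.

Final answer: parallel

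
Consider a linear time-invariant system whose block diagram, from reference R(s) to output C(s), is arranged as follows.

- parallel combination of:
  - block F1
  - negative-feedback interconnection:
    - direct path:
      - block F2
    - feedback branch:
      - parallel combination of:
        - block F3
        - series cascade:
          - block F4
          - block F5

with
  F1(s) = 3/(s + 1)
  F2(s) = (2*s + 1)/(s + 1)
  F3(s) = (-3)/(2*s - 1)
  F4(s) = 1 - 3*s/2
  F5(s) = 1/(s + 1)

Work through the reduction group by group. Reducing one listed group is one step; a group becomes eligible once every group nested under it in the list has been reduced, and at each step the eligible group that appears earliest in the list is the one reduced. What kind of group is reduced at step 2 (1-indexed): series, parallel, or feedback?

1. series reduction of F4, F5
2. reduce the parallel group F3, (F4*F5)
3. collapse the loop (F2 forward, (F3+(F4*F5)) return)
4. sum the parallel branches F1, [F2/(1+F2*(F3+(F4*F5)))]
Step 2: parallel.

Hence the answer: parallel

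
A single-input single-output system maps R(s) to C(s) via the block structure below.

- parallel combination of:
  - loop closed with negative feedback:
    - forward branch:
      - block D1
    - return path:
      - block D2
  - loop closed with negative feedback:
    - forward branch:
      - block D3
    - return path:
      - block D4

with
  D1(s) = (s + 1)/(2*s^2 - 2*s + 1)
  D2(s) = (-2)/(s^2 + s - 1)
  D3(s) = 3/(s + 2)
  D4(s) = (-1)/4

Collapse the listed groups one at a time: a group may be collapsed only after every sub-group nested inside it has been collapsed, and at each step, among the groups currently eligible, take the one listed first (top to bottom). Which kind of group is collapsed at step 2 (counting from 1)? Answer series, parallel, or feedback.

1. apply the feedback formula to D1, D2
2. feedback reduction of D3, D4
3. parallel reduction of [D1/(1+D1*D2)], [D3/(1+D3*D4)]
Step 2 collapses a feedback group.

Final answer: feedback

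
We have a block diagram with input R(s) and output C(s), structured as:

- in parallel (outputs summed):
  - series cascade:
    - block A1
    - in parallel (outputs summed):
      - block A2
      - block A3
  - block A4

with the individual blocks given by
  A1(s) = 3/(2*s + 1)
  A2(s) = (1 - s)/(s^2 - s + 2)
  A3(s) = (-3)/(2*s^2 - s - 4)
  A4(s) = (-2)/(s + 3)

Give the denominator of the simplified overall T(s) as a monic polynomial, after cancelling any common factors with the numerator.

First reduce the diagram to T(s).

Step 1. combine A2, A3 in parallel gives (-2*s^3 + 6*s - 10)/(2*s^4 - 3*s^3 + s^2 + 2*s - 8)
Step 2. multiply A1, (A2+A3) (series) gives (-6*s^3 + 18*s - 30)/(4*s^5 - 4*s^4 - s^3 + 5*s^2 - 14*s - 8)
Step 3. combine (A1*(A2+A3)), A4 in parallel gives (-8*s^5 + 2*s^4 - 16*s^3 + 8*s^2 + 52*s - 74)/(4*s^6 + 8*s^5 - 13*s^4 + 2*s^3 + s^2 - 50*s - 24)
T(s) is the step-3 result (common factors already cancelled). Leading coefficient of the denominator: 4. Divide through by 4 for the monic polynomial.

Answer: s^6 + 2*s^5 - 13*s^4/4 + s^3/2 + s^2/4 - 25*s/2 - 6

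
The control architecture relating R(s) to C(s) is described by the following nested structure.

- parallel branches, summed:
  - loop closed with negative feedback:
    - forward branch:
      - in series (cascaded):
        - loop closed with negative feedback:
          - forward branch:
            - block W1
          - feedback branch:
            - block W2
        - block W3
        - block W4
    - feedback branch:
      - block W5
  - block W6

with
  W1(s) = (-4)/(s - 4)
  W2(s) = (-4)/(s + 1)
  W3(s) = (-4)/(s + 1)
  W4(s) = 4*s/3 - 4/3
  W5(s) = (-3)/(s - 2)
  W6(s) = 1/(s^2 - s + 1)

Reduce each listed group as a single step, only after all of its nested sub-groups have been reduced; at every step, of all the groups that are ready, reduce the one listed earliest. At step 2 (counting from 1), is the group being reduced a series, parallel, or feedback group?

(1) collapse the loop (W1 forward, W2 return)
(2) series reduction of [W1/(1+W1*W2)], W3, W4
(3) feedback reduction of ([W1/(1+W1*W2)]*W3*W4), W5
(4) add [([W1/(1+W1*W2)]*W3*W4)/(1+([W1/(1+W1*W2)]*W3*W4)*W5)], W6 (parallel)
At step 2 the group reduced is series.

Final answer: series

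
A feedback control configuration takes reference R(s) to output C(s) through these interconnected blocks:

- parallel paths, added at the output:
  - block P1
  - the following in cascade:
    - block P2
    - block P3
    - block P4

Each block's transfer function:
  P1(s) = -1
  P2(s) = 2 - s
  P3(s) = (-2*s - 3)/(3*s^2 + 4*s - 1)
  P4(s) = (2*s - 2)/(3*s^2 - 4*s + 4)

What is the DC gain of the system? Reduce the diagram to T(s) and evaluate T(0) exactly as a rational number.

Answer: -4

Working:
Step 1 - reduce the series chain P2, P3, P4: (4*s^3 - 6*s^2 - 10*s + 12)/(9*s^4 - 7*s^2 + 20*s - 4)
Step 2 - add P1, (P2*P3*P4) (parallel): (-9*s^4 + 4*s^3 + s^2 - 30*s + 16)/(9*s^4 - 7*s^2 + 20*s - 4)
Evaluating the step-2 result (the overall T(s)) at s = 0 gives T(0) = 16/(-4) = -4.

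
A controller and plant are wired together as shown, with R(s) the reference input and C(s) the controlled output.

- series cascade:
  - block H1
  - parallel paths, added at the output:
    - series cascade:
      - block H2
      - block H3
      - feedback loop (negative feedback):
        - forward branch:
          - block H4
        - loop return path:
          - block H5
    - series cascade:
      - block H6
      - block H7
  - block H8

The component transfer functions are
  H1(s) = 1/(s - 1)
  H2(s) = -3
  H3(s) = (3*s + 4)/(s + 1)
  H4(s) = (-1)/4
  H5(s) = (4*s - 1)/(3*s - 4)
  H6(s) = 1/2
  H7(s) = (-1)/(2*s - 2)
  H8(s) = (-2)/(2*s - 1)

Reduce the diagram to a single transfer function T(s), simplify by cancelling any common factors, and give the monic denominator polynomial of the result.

First reduce the diagram to T(s).

Step 1 - close the feedback loop around H4, H5 = (4 - 3*s)/(8*s - 15)
Step 2 - reduce the series chain H2, H3, [H4/(1+H4*H5)] = (27*s^2 - 48)/(8*s^2 - 7*s - 15)
Step 3 - series reduction of H6, H7 = (-1)/(4*s - 4)
Step 4 - add (H2*H3*[H4/(1+H4*H5)]), (H6*H7) (parallel) = (108*s^3 - 116*s^2 - 185*s + 207)/(32*s^3 - 60*s^2 - 32*s + 60)
Step 5 - multiply H1, ((H2*H3*[H4/(1+H4*H5)])+(H6*H7)), H8 (series) = (-108*s^3 + 116*s^2 + 185*s - 207)/(32*s^5 - 108*s^4 + 74*s^3 + 78*s^2 - 106*s + 30)
T(s) is the step-5 result (common factors already cancelled). Leading coefficient of the denominator: 32. Divide through by 32 for the monic polynomial.

Answer: s^5 - 27*s^4/8 + 37*s^3/16 + 39*s^2/16 - 53*s/16 + 15/16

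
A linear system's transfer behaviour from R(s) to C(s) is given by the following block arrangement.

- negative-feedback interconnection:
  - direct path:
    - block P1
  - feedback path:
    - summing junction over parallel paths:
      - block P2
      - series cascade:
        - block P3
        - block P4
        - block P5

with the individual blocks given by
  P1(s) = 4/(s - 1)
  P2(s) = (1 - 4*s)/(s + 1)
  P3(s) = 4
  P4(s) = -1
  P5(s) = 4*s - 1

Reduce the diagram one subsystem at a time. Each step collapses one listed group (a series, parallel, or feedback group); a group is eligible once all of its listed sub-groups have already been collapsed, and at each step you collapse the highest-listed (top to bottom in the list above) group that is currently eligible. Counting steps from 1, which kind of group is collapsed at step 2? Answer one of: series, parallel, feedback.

Reducing step by step:

Step 1: combine P3, P4, P5 in series
Step 2: sum the parallel branches P2, (P3*P4*P5)
Step 3: feedback reduction of P1, (P2+(P3*P4*P5))
At step 2 the group reduced is parallel.

Answer: parallel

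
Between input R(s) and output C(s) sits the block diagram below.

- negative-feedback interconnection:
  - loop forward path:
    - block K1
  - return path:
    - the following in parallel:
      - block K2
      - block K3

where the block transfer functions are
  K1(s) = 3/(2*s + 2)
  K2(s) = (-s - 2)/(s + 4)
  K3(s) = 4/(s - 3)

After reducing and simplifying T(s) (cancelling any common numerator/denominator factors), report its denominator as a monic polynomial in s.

Answer: s^3 + s^2/2 - 7*s/2 + 21

Working:
[1] reduce the parallel group K2, K3; result (-s^2 + 5*s + 22)/(s^2 + s - 12)
[2] apply the feedback formula to K1, (K2+K3); result (3*s^2 + 3*s - 36)/(2*s^3 + s^2 - 7*s + 42)
That last expression is T(s), already simplified. Scaling its denominator by 1/2 (the reciprocal of the leading coefficient) yields the monic denominator.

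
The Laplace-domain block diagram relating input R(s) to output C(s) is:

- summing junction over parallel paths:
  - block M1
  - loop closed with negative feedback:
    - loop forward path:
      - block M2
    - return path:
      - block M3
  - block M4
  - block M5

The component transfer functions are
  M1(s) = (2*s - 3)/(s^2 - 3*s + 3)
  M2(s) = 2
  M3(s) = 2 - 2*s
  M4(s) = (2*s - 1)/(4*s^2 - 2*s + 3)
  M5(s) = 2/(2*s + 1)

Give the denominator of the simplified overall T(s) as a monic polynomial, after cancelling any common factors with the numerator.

Answer: s^6 - 17*s^5/4 + 29*s^4/4 - 11*s^3/2 + 57*s^2/32 + 21*s/32 - 45/32

Working:
Step 1: close the feedback loop around M2, M3; result (-2)/(4*s - 5)
Step 2: reduce the parallel group M1, [M2/(1+M2*M3)], M4, M5; result (96*s^5 - 348*s^4 + 508*s^3 - 419*s^2 + 183*s - 48)/(32*s^6 - 136*s^5 + 232*s^4 - 176*s^3 + 57*s^2 + 21*s - 45)
T(s) is the step-2 result (common factors already cancelled). Leading coefficient of the denominator: 32. Divide through by 32 for the monic polynomial.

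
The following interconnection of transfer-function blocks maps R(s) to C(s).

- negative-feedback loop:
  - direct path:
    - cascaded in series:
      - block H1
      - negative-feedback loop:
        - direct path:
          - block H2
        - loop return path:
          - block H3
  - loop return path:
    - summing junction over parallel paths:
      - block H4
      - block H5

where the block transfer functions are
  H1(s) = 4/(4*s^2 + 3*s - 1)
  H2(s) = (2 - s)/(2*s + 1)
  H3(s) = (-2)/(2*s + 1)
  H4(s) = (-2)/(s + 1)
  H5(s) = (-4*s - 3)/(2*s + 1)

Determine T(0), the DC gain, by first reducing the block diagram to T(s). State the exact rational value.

The answer is -8/37.

Reasoning:
1. feedback reduction of H2, H3: (-2*s^2 + 3*s + 2)/(4*s^2 + 6*s - 3)
2. reduce the series chain H1, [H2/(1+H2*H3)]: (-8*s^2 + 12*s + 8)/(16*s^4 + 36*s^3 + 2*s^2 - 15*s + 3)
3. combine H4, H5 in parallel: (-4*s^2 - 11*s - 5)/(2*s^2 + 3*s + 1)
4. apply the feedback formula to (H1*[H2/(1+H2*H3)]), (H4+H5): (-8*s^3 + 4*s^2 + 20*s + 8)/(16*s^5 + 52*s^4 + 54*s^3 - s^2 - 80*s - 37)
That last expression is T(s); at s = 0 only the constant terms survive, so T(0) = 8/(-37) = -8/37.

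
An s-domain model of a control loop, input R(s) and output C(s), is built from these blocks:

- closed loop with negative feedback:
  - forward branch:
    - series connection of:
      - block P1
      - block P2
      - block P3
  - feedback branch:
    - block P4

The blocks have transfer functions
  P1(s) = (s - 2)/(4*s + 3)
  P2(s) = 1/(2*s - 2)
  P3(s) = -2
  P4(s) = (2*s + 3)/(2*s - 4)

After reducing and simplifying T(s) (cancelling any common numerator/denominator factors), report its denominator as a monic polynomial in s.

Answer: s^2 - s/2 - 9/8

Working:
1. multiply P1, P2, P3 (series) gives (2 - s)/(4*s^2 - s - 3)
2. collapse the loop ((P1*P2*P3) forward, P4 return) gives (4 - 2*s)/(8*s^2 - 4*s - 9)
T(s) is the step-2 result (common factors already cancelled). Leading coefficient of the denominator: 8. Divide through by 8 for the monic polynomial.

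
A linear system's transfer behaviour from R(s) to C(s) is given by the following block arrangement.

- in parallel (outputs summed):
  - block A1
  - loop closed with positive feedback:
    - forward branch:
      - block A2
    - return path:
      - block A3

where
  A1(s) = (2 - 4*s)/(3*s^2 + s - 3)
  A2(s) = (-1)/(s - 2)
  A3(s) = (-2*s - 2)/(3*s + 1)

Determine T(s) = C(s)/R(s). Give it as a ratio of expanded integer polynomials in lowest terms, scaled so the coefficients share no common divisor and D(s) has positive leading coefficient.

[1] close the feedback loop around A2, A3 gives (-3*s - 1)/(3*s^2 - 7*s - 4)
[2] reduce the parallel group A1, [A2/(1-A2*A3)]: this yields T(s), and no further normalization is needed

Answer: (-21*s^3 + 28*s^2 + 10*s - 5)/(9*s^4 - 18*s^3 - 28*s^2 + 17*s + 12)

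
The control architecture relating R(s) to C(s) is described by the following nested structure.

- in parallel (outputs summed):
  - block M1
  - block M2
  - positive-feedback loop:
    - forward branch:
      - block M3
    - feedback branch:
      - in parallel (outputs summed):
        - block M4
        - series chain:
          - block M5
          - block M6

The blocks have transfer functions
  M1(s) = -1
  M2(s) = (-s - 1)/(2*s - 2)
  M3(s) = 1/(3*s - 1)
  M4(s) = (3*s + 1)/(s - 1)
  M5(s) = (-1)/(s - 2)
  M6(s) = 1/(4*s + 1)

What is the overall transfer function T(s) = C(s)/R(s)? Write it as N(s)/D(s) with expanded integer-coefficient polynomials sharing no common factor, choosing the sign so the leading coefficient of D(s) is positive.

The answer is (-36*s^5 + 167*s^4 - 208*s^3 + 30*s^2 + 12*s - 5)/(24*s^5 - 122*s^4 + 184*s^3 - 56*s^2 - 32*s + 2).

Reasoning:
[1] cascade M5, M6 -> (-1)/(4*s^2 - 7*s - 2)
[2] parallel reduction of M4, (M5*M6) -> (12*s^3 - 17*s^2 - 14*s - 1)/(4*s^3 - 11*s^2 + 5*s + 2)
[3] close the feedback loop around M3, (M4+(M5*M6)) -> (4*s^3 - 11*s^2 + 5*s + 2)/(12*s^4 - 49*s^3 + 43*s^2 + 15*s - 1)
[4] reduce the parallel group M1, M2, [M3/(1-M3*(M4+(M5*M6)))]: this yields T(s), and no further normalization is needed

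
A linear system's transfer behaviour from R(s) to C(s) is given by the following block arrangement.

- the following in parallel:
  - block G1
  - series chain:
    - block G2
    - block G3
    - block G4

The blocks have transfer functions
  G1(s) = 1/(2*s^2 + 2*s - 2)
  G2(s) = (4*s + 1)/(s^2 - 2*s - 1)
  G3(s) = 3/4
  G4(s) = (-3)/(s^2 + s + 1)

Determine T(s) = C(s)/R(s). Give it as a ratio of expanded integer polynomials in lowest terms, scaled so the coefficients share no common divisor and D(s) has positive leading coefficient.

First reduce the diagram to T(s).

[1] multiply G2, G3, G4 (series), giving (-36*s - 9)/(4*s^4 - 4*s^3 - 8*s^2 - 12*s - 4)
[2] add G1, (G2*G3*G4) (parallel): this yields T(s), and no further normalization is needed

Answer: (2*s^4 - 38*s^3 - 49*s^2 + 21*s + 7)/(4*s^6 - 16*s^4 - 16*s^3 - 8*s^2 + 8*s + 4)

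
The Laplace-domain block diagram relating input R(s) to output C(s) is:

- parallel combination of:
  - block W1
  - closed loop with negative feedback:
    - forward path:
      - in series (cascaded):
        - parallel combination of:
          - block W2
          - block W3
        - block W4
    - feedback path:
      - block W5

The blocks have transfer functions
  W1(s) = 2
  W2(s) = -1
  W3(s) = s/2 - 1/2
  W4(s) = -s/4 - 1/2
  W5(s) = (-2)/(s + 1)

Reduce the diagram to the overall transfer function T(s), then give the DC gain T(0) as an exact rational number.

The answer is 1/2.

Reasoning:
[1] sum the parallel branches W2, W3, giving s/2 - 3/2
[2] reduce the series chain (W2+W3), W4, giving -s^2/8 + s/8 + 3/4
[3] collapse the loop (((W2+W3)*W4) forward, W5 return), giving (-s^3 + 7*s + 6)/(2*s^2 + 6*s - 4)
[4] reduce the parallel group W1, [((W2+W3)*W4)/(1+((W2+W3)*W4)*W5)], giving (-s^3 + 4*s^2 + 19*s - 2)/(2*s^2 + 6*s - 4)
DC gain: substitute s = 0 into T(s) from step 4: T(0) = -2/(-4) = 1/2.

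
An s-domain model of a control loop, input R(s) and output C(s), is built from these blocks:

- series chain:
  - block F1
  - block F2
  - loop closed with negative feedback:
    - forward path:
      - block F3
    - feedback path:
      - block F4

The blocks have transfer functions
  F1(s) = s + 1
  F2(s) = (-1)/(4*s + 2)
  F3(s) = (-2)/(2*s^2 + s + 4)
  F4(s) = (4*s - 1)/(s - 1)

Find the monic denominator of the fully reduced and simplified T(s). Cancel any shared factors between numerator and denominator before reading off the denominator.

The answer is s^3 - s^2 - 7*s/4 - 1/2.

Reasoning:
Step 1 - feedback reduction of F3, F4 -> (2 - 2*s)/(2*s^3 - s^2 - 5*s - 2)
Step 2 - series reduction of F1, F2, [F3/(1+F3*F4)] -> (s - 1)/(4*s^3 - 4*s^2 - 7*s - 2)
T(s) is the step-2 result (common factors already cancelled). Leading coefficient of the denominator: 4. Divide through by 4 for the monic polynomial.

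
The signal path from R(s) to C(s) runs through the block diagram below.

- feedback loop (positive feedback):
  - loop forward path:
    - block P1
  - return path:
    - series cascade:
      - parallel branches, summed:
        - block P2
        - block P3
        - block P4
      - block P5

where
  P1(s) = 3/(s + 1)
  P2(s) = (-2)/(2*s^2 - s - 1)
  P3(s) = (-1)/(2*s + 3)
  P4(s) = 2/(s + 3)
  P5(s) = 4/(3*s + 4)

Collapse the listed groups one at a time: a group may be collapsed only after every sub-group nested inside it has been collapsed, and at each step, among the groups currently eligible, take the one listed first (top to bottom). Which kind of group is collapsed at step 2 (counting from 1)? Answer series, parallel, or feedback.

Step 1 - combine P2, P3, P4 in parallel
Step 2 - cascade (P2+P3+P4), P5
Step 3 - reduce the feedback loop with forward P1 and return ((P2+P3+P4)*P5)
Step 2 collapses a series group.

Hence the answer: series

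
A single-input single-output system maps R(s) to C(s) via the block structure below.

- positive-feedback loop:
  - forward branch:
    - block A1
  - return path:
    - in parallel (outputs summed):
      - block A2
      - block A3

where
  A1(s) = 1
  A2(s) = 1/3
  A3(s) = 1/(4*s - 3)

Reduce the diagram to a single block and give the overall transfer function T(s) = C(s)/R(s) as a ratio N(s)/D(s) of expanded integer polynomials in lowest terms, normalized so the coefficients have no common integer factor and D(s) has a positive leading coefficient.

(1) reduce the parallel group A2, A3 = (4*s)/(12*s - 9)
(2) collapse the loop (A1 forward, (A2+A3) return), which is the overall transfer function T(s) = C(s)/R(s) in lowest terms

Final answer: (12*s - 9)/(8*s - 9)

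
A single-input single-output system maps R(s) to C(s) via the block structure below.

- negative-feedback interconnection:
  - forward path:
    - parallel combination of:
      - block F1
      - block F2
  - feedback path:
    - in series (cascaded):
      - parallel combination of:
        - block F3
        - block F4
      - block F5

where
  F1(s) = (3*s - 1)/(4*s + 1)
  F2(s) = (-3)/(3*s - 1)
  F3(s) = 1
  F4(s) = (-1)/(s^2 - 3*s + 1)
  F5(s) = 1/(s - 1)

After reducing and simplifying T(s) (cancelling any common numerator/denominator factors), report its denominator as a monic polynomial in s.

Step 1 - sum the parallel branches F1, F2 = (9*s^2 - 18*s - 2)/(12*s^2 - s - 1)
Step 2 - parallel reduction of F3, F4 = (s^2 - 3*s)/(s^2 - 3*s + 1)
Step 3 - series reduction of (F3+F4), F5 = (s^2 - 3*s)/(s^3 - 4*s^2 + 4*s - 1)
Step 4 - close the feedback loop around (F1+F2), ((F3+F4)*F5) = (9*s^5 - 54*s^4 + 106*s^3 - 73*s^2 + 10*s + 2)/(12*s^5 - 40*s^4 + 6*s^3 + 40*s^2 + 3*s + 1)
That last expression is T(s), already simplified. Scaling its denominator by 1/12 (the reciprocal of the leading coefficient) yields the monic denominator.

Answer: s^5 - 10*s^4/3 + s^3/2 + 10*s^2/3 + s/4 + 1/12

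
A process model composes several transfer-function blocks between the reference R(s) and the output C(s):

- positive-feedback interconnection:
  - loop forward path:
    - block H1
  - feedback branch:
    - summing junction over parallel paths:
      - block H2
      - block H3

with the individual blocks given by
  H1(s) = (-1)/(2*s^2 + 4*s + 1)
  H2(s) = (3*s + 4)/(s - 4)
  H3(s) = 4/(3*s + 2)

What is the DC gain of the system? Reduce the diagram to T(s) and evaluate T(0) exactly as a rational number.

Step 1: reduce the parallel group H2, H3; result (9*s^2 + 22*s - 8)/(3*s^2 - 10*s - 8)
Step 2: collapse the loop (H1 forward, (H2+H3) return); result (-3*s^2 + 10*s + 8)/(6*s^4 - 8*s^3 - 44*s^2 - 20*s - 16)
Evaluating the step-2 result (the overall T(s)) at s = 0 gives T(0) = 8/(-16) = -1/2.

Therefore the answer is -1/2.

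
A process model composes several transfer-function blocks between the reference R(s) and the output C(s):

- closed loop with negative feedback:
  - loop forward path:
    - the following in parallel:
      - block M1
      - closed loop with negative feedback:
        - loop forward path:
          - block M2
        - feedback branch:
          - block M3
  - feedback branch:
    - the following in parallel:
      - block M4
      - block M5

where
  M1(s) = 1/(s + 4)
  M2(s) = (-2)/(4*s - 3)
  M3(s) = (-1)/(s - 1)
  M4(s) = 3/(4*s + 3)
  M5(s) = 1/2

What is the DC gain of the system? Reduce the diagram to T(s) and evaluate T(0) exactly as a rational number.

Reducing step by step:

Step 1. collapse the loop (M2 forward, M3 return) -> (2 - 2*s)/(4*s^2 - 7*s + 5)
Step 2. combine M1, [M2/(1+M2*M3)] in parallel -> (2*s^2 - 13*s + 13)/(4*s^3 + 9*s^2 - 23*s + 20)
Step 3. add M4, M5 (parallel) -> (4*s + 9)/(8*s + 6)
Step 4. collapse the loop ((M1+[M2/(1+M2*M3)]) forward, (M4+M5) return) -> (16*s^3 - 92*s^2 + 26*s + 78)/(32*s^4 + 104*s^3 - 164*s^2 - 43*s + 237)
Step 4 gives the overall T(s). Then T(0) = 78/237 = 26/79.

Answer: 26/79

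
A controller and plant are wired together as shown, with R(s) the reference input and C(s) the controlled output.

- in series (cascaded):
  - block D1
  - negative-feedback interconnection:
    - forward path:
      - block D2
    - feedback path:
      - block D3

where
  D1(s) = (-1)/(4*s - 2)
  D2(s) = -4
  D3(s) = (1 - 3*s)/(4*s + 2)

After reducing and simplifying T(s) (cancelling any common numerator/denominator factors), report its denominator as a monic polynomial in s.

(1) collapse the loop (D2 forward, D3 return) = (-8*s - 4)/(8*s - 1)
(2) reduce the series chain D1, [D2/(1+D2*D3)] = (4*s + 2)/(16*s^2 - 10*s + 1)
The result of step 2 is T(s) in lowest terms. Its denominator has leading coefficient 16; dividing the denominator through by 16 makes it monic.

Hence the answer: s^2 - 5*s/8 + 1/16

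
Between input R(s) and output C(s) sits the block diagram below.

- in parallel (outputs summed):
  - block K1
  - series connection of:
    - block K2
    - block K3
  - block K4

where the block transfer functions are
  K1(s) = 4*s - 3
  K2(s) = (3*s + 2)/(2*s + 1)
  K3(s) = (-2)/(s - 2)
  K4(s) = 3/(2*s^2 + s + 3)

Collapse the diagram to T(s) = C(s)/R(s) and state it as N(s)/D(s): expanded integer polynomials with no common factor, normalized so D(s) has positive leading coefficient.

Reducing step by step:

Step 1. series reduction of K2, K3 -> (-6*s - 4)/(2*s^2 - 3*s - 2)
Step 2. sum the parallel branches K1, (K2*K3), K4, giving the overall T(s)

Answer: (16*s^5 - 28*s^4 - 4*s^3 - 49*s^2 - 22*s)/(4*s^4 - 4*s^3 - s^2 - 11*s - 6)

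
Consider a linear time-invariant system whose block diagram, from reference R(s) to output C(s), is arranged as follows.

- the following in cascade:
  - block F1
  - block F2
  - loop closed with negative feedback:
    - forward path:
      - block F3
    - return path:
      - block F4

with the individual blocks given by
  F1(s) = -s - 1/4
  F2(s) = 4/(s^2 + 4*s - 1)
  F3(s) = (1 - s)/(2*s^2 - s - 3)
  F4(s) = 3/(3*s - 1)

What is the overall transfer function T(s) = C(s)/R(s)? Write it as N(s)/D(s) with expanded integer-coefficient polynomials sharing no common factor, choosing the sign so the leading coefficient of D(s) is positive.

First reduce the diagram to T(s).

(1) reduce the feedback loop with forward F3 and return F4, giving (-3*s^2 + 4*s - 1)/(6*s^3 - 5*s^2 - 11*s + 6)
(2) series reduction of F1, F2, [F3/(1+F3*F4)]; the result is T(s) itself (integer coefficients, no common factor, positive leading denominator coefficient)

Answer: (12*s^3 - 13*s^2 + 1)/(6*s^5 + 19*s^4 - 37*s^3 - 33*s^2 + 35*s - 6)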